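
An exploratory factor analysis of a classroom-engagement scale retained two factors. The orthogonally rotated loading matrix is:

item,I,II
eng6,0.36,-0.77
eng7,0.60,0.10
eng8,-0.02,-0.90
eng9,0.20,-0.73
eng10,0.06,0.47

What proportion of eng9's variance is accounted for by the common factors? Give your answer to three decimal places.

0.573

h² = 0.20² + (-0.73)² = 0.0400 + 0.5329 = 0.5729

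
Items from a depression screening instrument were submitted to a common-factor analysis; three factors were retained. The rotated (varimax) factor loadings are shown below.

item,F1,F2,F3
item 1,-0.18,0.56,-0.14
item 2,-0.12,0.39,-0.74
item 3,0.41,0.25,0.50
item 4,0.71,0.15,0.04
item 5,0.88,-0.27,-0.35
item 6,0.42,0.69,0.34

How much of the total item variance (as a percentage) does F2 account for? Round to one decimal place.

SS loadings for F2 = 0.56² + 0.39² + 0.25² + 0.15² + (-0.27)² + 0.69² = 1.0997
With 6 standardized items, total variance = 6. Proportion = 1.0997/6 = 0.1833 → 18.33%.

18.3%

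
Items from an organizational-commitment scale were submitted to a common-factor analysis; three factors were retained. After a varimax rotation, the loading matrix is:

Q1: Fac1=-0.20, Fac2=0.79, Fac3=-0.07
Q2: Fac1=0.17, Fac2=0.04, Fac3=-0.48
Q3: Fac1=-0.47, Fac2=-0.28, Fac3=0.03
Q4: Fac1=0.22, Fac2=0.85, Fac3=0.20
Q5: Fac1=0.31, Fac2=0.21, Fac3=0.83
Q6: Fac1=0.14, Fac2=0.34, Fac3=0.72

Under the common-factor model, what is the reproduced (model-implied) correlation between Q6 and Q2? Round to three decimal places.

r̂ = Σ λ_i·λ_j across factors = (0.14)(0.17) + (0.34)(0.04) + (0.72)(-0.48)
  = +0.0238 +0.0136 -0.3456 = -0.3082

-0.308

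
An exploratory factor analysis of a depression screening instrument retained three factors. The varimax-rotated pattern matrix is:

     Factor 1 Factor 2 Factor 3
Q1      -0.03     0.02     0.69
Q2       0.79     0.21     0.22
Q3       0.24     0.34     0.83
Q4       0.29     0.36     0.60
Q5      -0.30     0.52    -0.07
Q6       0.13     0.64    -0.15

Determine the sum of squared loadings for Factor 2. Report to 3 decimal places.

0.970

SS loadings for Factor 2 = 0.02² + 0.21² + 0.34² + 0.36² + 0.52² + 0.64² = 0.0004 + 0.0441 + 0.1156 + 0.1296 + 0.2704 + 0.4096 = 0.9697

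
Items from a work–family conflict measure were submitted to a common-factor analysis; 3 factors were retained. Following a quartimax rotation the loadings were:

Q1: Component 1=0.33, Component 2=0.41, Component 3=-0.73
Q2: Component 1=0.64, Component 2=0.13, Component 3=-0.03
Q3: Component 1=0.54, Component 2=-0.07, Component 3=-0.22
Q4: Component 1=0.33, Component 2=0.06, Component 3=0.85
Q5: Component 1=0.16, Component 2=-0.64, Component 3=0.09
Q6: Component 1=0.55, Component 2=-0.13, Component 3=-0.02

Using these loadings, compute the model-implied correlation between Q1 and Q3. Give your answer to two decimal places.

r̂ = Σ λ_i·λ_j across factors = (0.33)(0.54) + (0.41)(-0.07) + (-0.73)(-0.22)
  = +0.1782 -0.0287 +0.1606 = 0.3101

0.31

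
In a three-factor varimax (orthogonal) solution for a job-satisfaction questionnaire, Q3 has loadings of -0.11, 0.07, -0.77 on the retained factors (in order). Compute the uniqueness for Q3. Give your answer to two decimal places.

0.39

h² = (-0.11)² + 0.07² + (-0.77)² = 0.0121 + 0.0049 + 0.5929 = 0.6099
Uniqueness u² = 1 − h² = 1 − 0.6099 = 0.3901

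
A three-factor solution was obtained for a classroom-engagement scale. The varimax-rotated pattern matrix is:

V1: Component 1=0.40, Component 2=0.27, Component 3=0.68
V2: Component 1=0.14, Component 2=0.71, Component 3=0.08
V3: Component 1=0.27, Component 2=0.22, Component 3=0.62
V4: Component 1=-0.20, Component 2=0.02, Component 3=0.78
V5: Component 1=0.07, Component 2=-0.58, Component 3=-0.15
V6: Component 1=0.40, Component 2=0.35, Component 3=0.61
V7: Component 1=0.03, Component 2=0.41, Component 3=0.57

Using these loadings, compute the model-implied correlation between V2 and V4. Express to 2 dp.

r̂ = Σ λ_i·λ_j across factors = (0.14)(-0.20) + (0.71)(0.02) + (0.08)(0.78)
  = -0.0280 +0.0142 +0.0624 = 0.0486

0.05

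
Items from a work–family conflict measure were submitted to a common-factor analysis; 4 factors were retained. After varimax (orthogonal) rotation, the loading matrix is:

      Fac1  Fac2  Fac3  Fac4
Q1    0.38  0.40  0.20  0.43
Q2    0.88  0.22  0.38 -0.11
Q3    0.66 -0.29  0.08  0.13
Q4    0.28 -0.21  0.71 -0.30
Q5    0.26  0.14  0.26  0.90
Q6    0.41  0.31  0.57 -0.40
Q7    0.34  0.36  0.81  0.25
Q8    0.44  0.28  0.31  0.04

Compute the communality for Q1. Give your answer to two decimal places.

h² = 0.38² + 0.40² + 0.20² + 0.43² = 0.1444 + 0.1600 + 0.0400 + 0.1849 = 0.5293

0.53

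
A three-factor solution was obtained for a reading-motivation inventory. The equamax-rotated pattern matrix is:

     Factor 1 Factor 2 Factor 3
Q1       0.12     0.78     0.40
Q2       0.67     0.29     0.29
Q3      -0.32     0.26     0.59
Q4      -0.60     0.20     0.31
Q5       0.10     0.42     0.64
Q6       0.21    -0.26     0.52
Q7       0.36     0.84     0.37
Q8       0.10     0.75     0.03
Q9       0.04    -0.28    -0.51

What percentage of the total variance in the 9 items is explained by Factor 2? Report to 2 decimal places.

26.56%

SS loadings for Factor 2 = 0.78² + 0.29² + 0.26² + 0.20² + 0.42² + (-0.26)² + 0.84² + 0.75² + (-0.28)² = 2.3906
With 9 standardized items, total variance = 9. Proportion = 2.3906/9 = 0.2656 → 26.56%.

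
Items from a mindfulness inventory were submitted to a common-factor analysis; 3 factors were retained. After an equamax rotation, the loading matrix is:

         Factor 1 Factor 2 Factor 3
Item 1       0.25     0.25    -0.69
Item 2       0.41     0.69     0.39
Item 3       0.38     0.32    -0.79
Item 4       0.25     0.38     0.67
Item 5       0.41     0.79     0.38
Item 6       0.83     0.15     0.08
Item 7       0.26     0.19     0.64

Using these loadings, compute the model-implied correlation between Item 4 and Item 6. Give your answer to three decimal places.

r̂ = Σ λ_i·λ_j across factors = (0.25)(0.83) + (0.38)(0.15) + (0.67)(0.08)
  = +0.2075 +0.0570 +0.0536 = 0.3181

0.318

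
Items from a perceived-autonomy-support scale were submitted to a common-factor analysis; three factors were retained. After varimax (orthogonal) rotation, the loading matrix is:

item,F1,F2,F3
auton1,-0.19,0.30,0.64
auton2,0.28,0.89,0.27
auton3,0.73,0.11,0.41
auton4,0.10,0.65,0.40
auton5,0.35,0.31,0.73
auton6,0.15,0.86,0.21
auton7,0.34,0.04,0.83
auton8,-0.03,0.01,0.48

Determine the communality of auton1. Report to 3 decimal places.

0.536

h² = (-0.19)² + 0.30² + 0.64² = 0.0361 + 0.0900 + 0.4096 = 0.5357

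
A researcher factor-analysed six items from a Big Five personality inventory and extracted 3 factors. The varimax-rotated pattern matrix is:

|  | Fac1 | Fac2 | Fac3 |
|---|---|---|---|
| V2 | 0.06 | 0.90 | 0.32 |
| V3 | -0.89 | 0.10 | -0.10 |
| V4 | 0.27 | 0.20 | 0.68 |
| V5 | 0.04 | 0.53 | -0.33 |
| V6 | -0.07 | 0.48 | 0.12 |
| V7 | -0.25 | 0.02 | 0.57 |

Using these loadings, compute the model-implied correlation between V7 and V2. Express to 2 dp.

r̂ = Σ λ_i·λ_j across factors = (-0.25)(0.06) + (0.02)(0.90) + (0.57)(0.32)
  = -0.0150 +0.0180 +0.1824 = 0.1854

0.19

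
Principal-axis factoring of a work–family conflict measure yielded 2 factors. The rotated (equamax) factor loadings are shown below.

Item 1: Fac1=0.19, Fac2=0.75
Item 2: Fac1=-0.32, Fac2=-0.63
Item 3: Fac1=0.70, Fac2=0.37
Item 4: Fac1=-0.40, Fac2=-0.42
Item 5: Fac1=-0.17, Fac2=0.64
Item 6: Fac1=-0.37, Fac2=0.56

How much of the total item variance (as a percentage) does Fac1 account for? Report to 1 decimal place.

SS loadings for Fac1 = 0.19² + (-0.32)² + 0.70² + (-0.40)² + (-0.17)² + (-0.37)² = 0.9543
With 6 standardized items, total variance = 6. Proportion = 0.9543/6 = 0.1590 → 15.90%.

15.9%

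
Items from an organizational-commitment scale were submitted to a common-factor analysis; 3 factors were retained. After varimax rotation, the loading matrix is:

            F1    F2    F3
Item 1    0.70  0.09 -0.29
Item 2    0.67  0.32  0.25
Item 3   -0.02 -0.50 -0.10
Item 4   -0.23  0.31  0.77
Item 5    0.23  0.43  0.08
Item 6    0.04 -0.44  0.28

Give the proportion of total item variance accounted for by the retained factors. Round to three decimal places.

0.453

Communalities: 0.5822, 0.6138, 0.2604, 0.7419, 0.2442, 0.2736; Σh² = 2.7161.
Total variance with 6 standardized items is 6, so the solution explains 2.7161/6 = 0.4527.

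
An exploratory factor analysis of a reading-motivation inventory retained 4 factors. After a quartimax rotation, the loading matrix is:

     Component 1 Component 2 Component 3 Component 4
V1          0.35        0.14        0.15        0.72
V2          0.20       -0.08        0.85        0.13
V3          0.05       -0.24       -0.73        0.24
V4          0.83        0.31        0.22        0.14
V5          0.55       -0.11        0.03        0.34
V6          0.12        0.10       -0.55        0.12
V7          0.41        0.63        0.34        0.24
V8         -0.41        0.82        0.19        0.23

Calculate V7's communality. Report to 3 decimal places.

0.738

h² = 0.41² + 0.63² + 0.34² + 0.24² = 0.1681 + 0.3969 + 0.1156 + 0.0576 = 0.7382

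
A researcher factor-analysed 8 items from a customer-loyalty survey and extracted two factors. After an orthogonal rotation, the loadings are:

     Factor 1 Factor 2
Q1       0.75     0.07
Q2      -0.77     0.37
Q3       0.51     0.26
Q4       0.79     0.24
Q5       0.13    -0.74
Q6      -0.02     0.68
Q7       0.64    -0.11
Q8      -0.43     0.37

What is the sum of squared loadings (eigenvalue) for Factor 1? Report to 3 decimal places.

SS loadings for Factor 1 = 0.75² + (-0.77)² + 0.51² + 0.79² + 0.13² + (-0.02)² + 0.64² + (-0.43)² = 0.5625 + 0.5929 + 0.2601 + 0.6241 + 0.0169 + 0.0004 + 0.4096 + 0.1849 = 2.6514

2.651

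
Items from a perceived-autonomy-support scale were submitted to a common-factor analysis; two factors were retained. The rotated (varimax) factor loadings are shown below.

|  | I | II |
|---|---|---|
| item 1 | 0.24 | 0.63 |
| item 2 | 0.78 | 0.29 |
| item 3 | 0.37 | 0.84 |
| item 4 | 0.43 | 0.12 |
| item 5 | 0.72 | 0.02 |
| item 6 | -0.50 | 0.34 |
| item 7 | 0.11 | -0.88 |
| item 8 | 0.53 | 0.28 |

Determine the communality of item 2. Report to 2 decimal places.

0.69

h² = 0.78² + 0.29² = 0.6084 + 0.0841 = 0.6925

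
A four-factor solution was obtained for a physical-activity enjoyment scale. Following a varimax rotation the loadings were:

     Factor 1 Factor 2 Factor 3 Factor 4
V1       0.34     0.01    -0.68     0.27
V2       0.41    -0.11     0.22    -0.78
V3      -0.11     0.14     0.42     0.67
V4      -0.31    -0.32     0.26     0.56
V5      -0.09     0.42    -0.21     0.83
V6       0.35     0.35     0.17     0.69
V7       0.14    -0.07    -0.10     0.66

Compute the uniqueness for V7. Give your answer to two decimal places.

h² = 0.14² + (-0.07)² + (-0.10)² + 0.66² = 0.0196 + 0.0049 + 0.0100 + 0.4356 = 0.4701
Uniqueness u² = 1 − h² = 1 − 0.4701 = 0.5299

0.53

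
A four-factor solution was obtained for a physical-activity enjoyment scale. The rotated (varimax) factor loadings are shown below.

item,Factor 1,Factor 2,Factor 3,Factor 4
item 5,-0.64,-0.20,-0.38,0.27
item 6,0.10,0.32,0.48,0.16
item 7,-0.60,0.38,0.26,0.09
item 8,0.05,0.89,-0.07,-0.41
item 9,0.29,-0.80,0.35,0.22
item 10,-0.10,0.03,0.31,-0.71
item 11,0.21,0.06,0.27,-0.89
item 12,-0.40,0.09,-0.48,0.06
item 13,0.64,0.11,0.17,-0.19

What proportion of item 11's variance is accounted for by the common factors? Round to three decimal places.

h² = 0.21² + 0.06² + 0.27² + (-0.89)² = 0.0441 + 0.0036 + 0.0729 + 0.7921 = 0.9127

0.913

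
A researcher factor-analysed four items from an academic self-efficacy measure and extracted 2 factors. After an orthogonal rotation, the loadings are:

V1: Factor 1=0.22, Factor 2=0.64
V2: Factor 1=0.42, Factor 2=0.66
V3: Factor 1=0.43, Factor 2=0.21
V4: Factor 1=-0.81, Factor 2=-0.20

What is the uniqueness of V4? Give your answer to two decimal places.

0.30

h² = (-0.81)² + (-0.20)² = 0.6561 + 0.0400 = 0.6961
Uniqueness u² = 1 − h² = 1 − 0.6961 = 0.3039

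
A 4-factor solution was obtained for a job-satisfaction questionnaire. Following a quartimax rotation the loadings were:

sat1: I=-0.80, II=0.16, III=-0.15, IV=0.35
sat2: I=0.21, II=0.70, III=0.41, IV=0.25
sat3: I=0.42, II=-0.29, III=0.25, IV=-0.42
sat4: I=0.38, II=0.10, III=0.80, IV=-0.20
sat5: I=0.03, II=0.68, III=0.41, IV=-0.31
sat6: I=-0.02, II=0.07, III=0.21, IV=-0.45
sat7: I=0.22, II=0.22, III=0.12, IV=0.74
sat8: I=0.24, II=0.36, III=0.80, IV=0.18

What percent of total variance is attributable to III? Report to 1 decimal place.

22.0%

SS loadings for III = (-0.15)² + 0.41² + 0.25² + 0.80² + 0.41² + 0.21² + 0.12² + 0.80² = 1.7597
With 8 standardized items, total variance = 8. Proportion = 1.7597/8 = 0.2200 → 22.00%.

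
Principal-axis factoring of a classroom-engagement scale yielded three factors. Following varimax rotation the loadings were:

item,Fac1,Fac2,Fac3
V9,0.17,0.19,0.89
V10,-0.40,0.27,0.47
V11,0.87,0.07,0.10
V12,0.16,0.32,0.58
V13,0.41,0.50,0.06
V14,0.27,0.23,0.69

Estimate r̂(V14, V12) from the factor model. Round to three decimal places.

r̂ = Σ λ_i·λ_j across factors = (0.27)(0.16) + (0.23)(0.32) + (0.69)(0.58)
  = +0.0432 +0.0736 +0.4002 = 0.5170

0.517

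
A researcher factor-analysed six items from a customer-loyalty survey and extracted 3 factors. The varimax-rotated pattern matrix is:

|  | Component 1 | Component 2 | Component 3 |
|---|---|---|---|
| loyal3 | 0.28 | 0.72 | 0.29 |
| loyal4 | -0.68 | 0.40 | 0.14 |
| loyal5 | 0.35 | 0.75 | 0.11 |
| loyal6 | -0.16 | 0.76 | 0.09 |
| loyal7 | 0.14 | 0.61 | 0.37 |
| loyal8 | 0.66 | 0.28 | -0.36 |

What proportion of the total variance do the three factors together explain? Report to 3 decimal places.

0.634

Communalities: 0.6809, 0.6420, 0.6971, 0.6113, 0.5286, 0.6436; Σh² = 3.8035.
Total variance with 6 standardized items is 6, so the solution explains 3.8035/6 = 0.6339.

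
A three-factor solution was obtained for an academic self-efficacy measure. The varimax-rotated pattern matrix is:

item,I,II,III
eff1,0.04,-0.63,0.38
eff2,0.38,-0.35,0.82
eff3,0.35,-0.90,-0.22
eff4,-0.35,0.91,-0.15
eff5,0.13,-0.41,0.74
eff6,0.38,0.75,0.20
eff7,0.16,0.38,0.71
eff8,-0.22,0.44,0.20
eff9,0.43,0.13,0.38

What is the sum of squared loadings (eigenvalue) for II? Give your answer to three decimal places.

3.243

SS loadings for II = (-0.63)² + (-0.35)² + (-0.90)² + 0.91² + (-0.41)² + 0.75² + 0.38² + 0.44² + 0.13² = 0.3969 + 0.1225 + 0.8100 + 0.8281 + 0.1681 + 0.5625 + 0.1444 + 0.1936 + 0.0169 = 3.2430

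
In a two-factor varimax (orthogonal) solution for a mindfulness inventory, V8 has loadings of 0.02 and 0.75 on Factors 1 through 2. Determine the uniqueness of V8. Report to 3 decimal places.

h² = 0.02² + 0.75² = 0.0004 + 0.5625 = 0.5629
Uniqueness u² = 1 − h² = 1 − 0.5629 = 0.4371

0.437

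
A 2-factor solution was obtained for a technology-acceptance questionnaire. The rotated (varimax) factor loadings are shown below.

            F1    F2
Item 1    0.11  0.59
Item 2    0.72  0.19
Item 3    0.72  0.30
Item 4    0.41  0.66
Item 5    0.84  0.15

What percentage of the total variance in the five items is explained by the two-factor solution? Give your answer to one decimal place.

57.1%

SS loadings by factor: 1.9226, 0.9323; total = 2.8549.
Total variance with 5 standardized items is 5, so the solution explains 2.8549/5 = 0.5710 = 57.10%.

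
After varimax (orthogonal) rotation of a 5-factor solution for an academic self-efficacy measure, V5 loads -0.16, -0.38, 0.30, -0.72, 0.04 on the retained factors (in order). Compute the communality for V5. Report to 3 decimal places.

h² = (-0.16)² + (-0.38)² + 0.30² + (-0.72)² + 0.04² = 0.0256 + 0.1444 + 0.0900 + 0.5184 + 0.0016 = 0.7800

0.780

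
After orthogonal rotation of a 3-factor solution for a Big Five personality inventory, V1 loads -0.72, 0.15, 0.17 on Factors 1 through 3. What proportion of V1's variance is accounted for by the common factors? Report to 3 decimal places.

h² = (-0.72)² + 0.15² + 0.17² = 0.5184 + 0.0225 + 0.0289 = 0.5698

0.570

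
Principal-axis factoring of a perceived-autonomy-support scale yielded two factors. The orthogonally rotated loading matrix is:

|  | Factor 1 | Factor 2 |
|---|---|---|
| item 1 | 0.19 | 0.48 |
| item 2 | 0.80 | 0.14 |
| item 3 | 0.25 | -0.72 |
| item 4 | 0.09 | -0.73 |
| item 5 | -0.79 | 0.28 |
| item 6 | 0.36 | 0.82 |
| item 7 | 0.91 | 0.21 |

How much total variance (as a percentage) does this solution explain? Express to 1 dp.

63.2%

SS loadings by factor: 2.3285, 2.0962; total = 4.4247.
Total variance with 7 standardized items is 7, so the solution explains 4.4247/7 = 0.6321 = 63.21%.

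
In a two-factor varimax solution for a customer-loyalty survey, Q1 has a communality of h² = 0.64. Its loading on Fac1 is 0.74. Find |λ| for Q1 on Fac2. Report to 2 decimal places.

Under orthogonal rotation h² = Σλ², so λ_Fac2² = h² − (0.5476) = 0.64 − 0.5476 = 0.0924.
|λ| = √0.0924 = 0.3040.

0.30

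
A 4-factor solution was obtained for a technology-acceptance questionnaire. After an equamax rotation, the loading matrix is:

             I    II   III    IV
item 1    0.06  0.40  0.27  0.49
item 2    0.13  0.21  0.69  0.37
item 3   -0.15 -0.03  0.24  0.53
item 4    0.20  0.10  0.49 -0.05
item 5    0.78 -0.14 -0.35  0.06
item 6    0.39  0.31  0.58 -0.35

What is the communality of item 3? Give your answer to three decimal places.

h² = (-0.15)² + (-0.03)² + 0.24² + 0.53² = 0.0225 + 0.0009 + 0.0576 + 0.2809 = 0.3619

0.362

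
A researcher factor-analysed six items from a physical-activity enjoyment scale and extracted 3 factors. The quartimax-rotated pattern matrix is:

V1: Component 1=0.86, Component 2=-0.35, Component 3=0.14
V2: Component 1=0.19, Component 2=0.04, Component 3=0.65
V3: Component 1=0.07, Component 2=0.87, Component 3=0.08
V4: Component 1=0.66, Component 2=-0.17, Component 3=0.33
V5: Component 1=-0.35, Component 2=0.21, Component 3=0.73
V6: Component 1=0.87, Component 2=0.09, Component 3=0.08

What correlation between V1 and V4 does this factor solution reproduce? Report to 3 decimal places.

0.673

r̂ = Σ λ_i·λ_j across factors = (0.86)(0.66) + (-0.35)(-0.17) + (0.14)(0.33)
  = +0.5676 +0.0595 +0.0462 = 0.6733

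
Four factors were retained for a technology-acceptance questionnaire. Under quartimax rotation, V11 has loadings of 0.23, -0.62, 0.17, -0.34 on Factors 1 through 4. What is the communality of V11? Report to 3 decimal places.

0.582

h² = 0.23² + (-0.62)² + 0.17² + (-0.34)² = 0.0529 + 0.3844 + 0.0289 + 0.1156 = 0.5818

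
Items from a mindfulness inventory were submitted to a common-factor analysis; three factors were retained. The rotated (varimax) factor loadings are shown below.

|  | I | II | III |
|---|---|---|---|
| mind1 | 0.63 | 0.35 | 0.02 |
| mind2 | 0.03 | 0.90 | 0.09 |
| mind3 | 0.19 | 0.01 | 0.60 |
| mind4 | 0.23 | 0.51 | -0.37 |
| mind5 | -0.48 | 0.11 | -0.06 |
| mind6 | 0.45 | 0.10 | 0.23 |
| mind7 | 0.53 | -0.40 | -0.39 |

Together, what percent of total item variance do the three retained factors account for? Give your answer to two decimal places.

SS loadings by factor: 1.2006, 1.3748, 0.7140; total = 3.2894.
Total variance with 7 standardized items is 7, so the solution explains 3.2894/7 = 0.4699 = 46.99%.

46.99%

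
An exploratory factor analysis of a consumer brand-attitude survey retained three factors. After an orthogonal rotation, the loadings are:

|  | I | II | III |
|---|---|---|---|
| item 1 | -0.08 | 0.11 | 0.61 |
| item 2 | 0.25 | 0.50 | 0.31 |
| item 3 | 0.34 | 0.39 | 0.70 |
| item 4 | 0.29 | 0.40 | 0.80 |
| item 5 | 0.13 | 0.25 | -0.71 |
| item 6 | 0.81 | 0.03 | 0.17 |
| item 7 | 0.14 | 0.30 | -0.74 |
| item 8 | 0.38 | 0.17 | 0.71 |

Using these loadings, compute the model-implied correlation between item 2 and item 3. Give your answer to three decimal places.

0.497

r̂ = Σ λ_i·λ_j across factors = (0.25)(0.34) + (0.50)(0.39) + (0.31)(0.70)
  = +0.0850 +0.1950 +0.2170 = 0.4970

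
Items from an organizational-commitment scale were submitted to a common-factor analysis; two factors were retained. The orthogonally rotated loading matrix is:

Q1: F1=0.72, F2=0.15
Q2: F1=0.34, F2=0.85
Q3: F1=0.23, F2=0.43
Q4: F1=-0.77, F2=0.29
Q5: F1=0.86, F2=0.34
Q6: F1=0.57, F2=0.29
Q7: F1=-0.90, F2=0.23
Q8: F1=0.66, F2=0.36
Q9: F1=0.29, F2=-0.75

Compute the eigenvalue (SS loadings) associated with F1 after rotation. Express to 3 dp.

SS loadings for F1 = 0.72² + 0.34² + 0.23² + (-0.77)² + 0.86² + 0.57² + (-0.90)² + 0.66² + 0.29² = 0.5184 + 0.1156 + 0.0529 + 0.5929 + 0.7396 + 0.3249 + 0.8100 + 0.4356 + 0.0841 = 3.6740

3.674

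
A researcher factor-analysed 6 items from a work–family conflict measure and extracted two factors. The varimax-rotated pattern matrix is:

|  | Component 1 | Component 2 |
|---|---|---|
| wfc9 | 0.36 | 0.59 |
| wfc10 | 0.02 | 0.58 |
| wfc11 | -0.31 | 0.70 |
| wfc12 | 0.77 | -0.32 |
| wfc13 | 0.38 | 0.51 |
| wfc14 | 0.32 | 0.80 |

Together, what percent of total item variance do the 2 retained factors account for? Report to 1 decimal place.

54.0%

SS loadings by factor: 1.0658, 2.1770; total = 3.2428.
Total variance with 6 standardized items is 6, so the solution explains 3.2428/6 = 0.5405 = 54.05%.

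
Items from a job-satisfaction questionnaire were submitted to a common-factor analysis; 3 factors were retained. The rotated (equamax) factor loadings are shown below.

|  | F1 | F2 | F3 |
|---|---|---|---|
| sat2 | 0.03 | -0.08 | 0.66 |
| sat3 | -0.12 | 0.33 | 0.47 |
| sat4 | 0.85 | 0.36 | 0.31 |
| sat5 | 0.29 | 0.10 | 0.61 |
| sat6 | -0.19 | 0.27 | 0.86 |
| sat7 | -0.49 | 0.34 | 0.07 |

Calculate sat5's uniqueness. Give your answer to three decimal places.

0.534

h² = 0.29² + 0.10² + 0.61² = 0.0841 + 0.0100 + 0.3721 = 0.4662
Uniqueness u² = 1 − h² = 1 − 0.4662 = 0.5338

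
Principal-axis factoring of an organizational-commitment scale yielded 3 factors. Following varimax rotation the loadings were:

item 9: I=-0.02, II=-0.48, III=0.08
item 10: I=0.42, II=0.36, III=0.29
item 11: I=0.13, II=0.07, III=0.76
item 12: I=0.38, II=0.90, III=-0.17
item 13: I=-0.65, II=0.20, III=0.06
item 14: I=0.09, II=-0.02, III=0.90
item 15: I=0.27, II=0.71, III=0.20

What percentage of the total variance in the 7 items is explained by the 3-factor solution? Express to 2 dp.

58.74%

SS loadings by factor: 0.8416, 1.7194, 1.5506; total = 4.1116.
Total variance with 7 standardized items is 7, so the solution explains 4.1116/7 = 0.5874 = 58.74%.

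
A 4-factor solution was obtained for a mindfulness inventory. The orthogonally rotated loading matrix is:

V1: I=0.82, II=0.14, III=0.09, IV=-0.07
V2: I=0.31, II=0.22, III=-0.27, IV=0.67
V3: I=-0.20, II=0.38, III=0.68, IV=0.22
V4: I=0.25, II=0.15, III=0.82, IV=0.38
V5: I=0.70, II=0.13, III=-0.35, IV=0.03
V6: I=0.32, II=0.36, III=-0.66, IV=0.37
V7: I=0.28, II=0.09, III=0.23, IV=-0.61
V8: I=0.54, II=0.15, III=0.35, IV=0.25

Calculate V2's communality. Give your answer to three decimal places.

h² = 0.31² + 0.22² + (-0.27)² + 0.67² = 0.0961 + 0.0484 + 0.0729 + 0.4489 = 0.6663

0.666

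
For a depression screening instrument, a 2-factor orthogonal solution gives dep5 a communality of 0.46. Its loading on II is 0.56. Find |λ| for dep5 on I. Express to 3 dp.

Under orthogonal rotation h² = Σλ², so λ_I² = h² − (0.3136) = 0.46 − 0.3136 = 0.1464.
|λ| = √0.1464 = 0.3826.

0.383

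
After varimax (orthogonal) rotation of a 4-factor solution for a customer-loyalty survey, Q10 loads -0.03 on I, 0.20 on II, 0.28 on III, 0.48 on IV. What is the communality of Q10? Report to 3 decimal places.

h² = (-0.03)² + 0.20² + 0.28² + 0.48² = 0.0009 + 0.0400 + 0.0784 + 0.2304 = 0.3497

0.350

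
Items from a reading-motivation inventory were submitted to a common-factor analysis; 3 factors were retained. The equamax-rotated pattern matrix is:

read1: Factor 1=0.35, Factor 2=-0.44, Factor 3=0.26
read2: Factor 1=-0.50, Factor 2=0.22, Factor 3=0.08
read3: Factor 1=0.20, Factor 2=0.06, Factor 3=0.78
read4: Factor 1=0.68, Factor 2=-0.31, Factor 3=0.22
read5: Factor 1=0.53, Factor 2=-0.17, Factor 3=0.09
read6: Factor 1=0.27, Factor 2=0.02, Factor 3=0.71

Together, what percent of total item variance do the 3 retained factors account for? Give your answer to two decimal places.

47.38%

SS loadings by factor: 1.2287, 0.3710, 1.2430; total = 2.8427.
Total variance with 6 standardized items is 6, so the solution explains 2.8427/6 = 0.4738 = 47.38%.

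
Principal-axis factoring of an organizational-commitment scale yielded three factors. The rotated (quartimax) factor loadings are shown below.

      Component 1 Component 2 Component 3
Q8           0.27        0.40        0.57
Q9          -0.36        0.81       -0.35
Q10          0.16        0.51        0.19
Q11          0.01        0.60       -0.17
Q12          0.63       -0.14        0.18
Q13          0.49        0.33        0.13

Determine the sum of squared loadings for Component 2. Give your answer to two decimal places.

SS loadings for Component 2 = 0.40² + 0.81² + 0.51² + 0.60² + (-0.14)² + 0.33² = 0.1600 + 0.6561 + 0.2601 + 0.3600 + 0.0196 + 0.1089 = 1.5647

1.56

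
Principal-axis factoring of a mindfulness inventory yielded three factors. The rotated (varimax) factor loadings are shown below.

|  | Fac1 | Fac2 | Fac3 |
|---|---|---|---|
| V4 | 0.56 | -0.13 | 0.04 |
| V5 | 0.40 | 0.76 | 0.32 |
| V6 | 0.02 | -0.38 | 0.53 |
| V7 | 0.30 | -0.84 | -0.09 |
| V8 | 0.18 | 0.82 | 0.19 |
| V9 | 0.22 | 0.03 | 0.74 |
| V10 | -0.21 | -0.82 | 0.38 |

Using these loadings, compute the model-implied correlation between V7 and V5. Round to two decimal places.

r̂ = Σ λ_i·λ_j across factors = (0.30)(0.40) + (-0.84)(0.76) + (-0.09)(0.32)
  = +0.1200 -0.6384 -0.0288 = -0.5472

-0.55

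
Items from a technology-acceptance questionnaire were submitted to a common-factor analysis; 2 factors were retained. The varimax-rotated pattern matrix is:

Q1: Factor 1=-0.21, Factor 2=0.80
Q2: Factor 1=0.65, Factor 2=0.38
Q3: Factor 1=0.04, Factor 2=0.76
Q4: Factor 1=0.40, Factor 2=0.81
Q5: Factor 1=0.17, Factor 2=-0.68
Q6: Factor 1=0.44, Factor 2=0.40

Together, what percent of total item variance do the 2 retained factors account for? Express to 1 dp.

SS loadings by factor: 0.8507, 2.6405; total = 3.4912.
Total variance with 6 standardized items is 6, so the solution explains 3.4912/6 = 0.5819 = 58.19%.

58.2%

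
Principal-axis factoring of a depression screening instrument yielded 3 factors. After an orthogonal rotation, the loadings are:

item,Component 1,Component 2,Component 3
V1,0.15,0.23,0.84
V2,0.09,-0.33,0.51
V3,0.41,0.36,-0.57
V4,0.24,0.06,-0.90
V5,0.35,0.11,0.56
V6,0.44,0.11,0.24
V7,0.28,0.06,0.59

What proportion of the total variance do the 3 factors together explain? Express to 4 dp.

Communalities: 0.7810, 0.3771, 0.6226, 0.8712, 0.4482, 0.2633, 0.4301; Σh² = 3.7935.
Total variance with 7 standardized items is 7, so the solution explains 3.7935/7 = 0.5419.

0.5419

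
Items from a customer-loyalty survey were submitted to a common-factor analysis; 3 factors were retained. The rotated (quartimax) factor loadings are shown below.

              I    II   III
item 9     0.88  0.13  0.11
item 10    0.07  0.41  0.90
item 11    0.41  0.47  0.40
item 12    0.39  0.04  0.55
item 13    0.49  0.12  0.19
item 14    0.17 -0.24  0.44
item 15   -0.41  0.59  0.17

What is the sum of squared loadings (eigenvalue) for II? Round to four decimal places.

0.8276

SS loadings for II = 0.13² + 0.41² + 0.47² + 0.04² + 0.12² + (-0.24)² + 0.59² = 0.0169 + 0.1681 + 0.2209 + 0.0016 + 0.0144 + 0.0576 + 0.3481 = 0.8276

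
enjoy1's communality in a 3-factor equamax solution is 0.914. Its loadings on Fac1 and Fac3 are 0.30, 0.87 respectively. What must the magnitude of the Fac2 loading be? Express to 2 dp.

Under orthogonal rotation h² = Σλ², so λ_Fac2² = h² − (0.8469) = 0.914 − 0.8469 = 0.0671.
|λ| = √0.0671 = 0.2590.

0.26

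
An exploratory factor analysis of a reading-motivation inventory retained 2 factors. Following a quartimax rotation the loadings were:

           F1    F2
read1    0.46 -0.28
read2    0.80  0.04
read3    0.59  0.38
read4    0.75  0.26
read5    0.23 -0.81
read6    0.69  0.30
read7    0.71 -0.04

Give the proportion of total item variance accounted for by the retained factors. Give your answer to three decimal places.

SS loadings by factor: 2.7953, 1.0397; total = 3.8350.
Total variance with 7 standardized items is 7, so the solution explains 3.8350/7 = 0.5479.

0.548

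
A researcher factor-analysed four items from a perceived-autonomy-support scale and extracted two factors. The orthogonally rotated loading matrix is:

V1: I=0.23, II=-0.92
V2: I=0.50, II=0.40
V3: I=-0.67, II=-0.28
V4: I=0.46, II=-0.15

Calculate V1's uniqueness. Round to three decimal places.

0.101

h² = 0.23² + (-0.92)² = 0.0529 + 0.8464 = 0.8993
Uniqueness u² = 1 − h² = 1 − 0.8993 = 0.1007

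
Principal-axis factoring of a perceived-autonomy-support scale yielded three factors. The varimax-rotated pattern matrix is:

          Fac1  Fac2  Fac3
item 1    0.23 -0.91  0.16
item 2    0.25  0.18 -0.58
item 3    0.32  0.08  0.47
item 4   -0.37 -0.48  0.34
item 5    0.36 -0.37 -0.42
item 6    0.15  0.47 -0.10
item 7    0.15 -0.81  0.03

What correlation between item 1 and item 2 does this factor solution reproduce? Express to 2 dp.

-0.20

r̂ = Σ λ_i·λ_j across factors = (0.23)(0.25) + (-0.91)(0.18) + (0.16)(-0.58)
  = +0.0575 -0.1638 -0.0928 = -0.1991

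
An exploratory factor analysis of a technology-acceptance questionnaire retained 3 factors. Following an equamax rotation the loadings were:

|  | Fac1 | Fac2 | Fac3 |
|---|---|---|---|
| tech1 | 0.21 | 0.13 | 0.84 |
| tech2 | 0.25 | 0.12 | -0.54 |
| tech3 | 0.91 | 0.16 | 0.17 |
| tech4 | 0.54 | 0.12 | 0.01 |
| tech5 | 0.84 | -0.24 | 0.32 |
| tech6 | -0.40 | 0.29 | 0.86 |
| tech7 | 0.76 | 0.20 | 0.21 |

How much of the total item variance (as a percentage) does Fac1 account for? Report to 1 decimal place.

SS loadings for Fac1 = 0.21² + 0.25² + 0.91² + 0.54² + 0.84² + (-0.40)² + 0.76² = 2.6695
With 7 standardized items, total variance = 7. Proportion = 2.6695/7 = 0.3814 → 38.14%.

38.1%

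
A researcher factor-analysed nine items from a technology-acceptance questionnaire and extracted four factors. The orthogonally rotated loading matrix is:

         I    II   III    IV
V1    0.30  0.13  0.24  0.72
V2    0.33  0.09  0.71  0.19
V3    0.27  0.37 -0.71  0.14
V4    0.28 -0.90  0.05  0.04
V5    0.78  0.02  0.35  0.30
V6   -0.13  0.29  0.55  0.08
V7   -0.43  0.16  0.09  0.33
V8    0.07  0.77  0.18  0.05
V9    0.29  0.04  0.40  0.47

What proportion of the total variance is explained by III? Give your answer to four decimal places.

SS loadings for III = 0.24² + 0.71² + (-0.71)² + 0.05² + 0.35² + 0.55² + 0.09² + 0.18² + 0.40² = 1.6938
Proportion of variance = 1.6938 / 9 = 0.1882.

0.1882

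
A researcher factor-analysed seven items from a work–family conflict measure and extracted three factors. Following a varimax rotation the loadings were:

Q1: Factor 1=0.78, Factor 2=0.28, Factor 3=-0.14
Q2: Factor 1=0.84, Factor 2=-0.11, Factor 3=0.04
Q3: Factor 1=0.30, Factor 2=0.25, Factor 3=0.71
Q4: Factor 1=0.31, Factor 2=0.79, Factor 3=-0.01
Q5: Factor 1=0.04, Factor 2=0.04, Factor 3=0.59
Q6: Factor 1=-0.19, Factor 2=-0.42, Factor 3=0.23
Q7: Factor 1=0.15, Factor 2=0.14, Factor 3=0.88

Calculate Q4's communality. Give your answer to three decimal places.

h² = 0.31² + 0.79² + (-0.01)² = 0.0961 + 0.6241 + 0.0001 = 0.7203

0.720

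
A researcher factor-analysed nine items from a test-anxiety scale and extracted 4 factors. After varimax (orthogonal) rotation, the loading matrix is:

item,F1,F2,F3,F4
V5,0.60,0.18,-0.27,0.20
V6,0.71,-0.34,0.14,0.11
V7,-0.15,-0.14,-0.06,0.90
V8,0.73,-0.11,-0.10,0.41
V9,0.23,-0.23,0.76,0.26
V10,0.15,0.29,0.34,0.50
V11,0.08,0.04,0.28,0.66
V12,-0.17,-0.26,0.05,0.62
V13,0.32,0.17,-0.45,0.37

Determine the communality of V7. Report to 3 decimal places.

h² = (-0.15)² + (-0.14)² + (-0.06)² + 0.90² = 0.0225 + 0.0196 + 0.0036 + 0.8100 = 0.8557

0.856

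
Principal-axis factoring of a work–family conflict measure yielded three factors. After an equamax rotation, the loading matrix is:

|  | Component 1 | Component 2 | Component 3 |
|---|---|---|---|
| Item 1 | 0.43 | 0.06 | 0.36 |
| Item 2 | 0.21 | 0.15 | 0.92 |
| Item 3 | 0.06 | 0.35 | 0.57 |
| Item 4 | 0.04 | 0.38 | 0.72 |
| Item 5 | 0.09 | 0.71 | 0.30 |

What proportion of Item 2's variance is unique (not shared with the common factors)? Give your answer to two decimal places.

h² = 0.21² + 0.15² + 0.92² = 0.0441 + 0.0225 + 0.8464 = 0.9130
Uniqueness u² = 1 − h² = 1 − 0.9130 = 0.0870

0.09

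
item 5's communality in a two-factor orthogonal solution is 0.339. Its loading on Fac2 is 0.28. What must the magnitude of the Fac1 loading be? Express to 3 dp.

Under orthogonal rotation h² = Σλ², so λ_Fac1² = h² − (0.0784) = 0.339 − 0.0784 = 0.2606.
|λ| = √0.2606 = 0.5105.

0.510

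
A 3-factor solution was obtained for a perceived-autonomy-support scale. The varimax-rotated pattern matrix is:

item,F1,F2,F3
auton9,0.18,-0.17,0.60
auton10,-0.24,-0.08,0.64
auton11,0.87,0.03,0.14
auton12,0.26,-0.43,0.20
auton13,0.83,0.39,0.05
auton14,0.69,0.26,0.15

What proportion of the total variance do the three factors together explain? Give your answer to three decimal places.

SS loadings by factor: 2.0795, 0.4408, 0.8542; total = 3.3745.
Total variance with 6 standardized items is 6, so the solution explains 3.3745/6 = 0.5624.

0.562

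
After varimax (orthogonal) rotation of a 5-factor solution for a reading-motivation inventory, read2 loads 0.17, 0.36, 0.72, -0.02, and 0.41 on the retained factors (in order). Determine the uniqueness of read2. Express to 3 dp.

0.155

h² = 0.17² + 0.36² + 0.72² + (-0.02)² + 0.41² = 0.0289 + 0.1296 + 0.5184 + 0.0004 + 0.1681 = 0.8454
Uniqueness u² = 1 − h² = 1 − 0.8454 = 0.1546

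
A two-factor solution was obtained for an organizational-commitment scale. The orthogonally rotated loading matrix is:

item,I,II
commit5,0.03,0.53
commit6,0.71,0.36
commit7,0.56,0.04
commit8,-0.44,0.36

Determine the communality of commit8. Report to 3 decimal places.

0.323

h² = (-0.44)² + 0.36² = 0.1936 + 0.1296 = 0.3232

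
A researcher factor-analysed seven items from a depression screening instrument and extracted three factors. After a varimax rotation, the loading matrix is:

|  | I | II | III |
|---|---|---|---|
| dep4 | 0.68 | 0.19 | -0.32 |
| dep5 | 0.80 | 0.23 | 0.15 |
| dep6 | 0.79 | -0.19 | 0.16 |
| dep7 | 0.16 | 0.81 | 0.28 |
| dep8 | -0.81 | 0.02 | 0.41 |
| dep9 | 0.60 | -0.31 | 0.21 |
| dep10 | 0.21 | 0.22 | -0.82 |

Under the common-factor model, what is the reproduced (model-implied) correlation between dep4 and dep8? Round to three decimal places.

-0.678

r̂ = Σ λ_i·λ_j across factors = (0.68)(-0.81) + (0.19)(0.02) + (-0.32)(0.41)
  = -0.5508 +0.0038 -0.1312 = -0.6782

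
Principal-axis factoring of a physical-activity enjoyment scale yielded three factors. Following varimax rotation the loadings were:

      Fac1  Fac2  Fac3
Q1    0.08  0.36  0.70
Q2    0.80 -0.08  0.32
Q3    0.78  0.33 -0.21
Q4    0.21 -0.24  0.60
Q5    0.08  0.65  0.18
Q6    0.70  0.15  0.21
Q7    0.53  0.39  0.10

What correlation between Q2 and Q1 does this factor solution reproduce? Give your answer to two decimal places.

0.26

r̂ = Σ λ_i·λ_j across factors = (0.80)(0.08) + (-0.08)(0.36) + (0.32)(0.70)
  = +0.0640 -0.0288 +0.2240 = 0.2592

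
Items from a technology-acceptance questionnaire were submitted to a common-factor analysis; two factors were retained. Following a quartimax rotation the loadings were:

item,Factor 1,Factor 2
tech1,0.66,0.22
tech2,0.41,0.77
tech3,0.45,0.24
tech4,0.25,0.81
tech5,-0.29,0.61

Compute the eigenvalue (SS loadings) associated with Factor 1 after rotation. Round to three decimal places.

0.953

SS loadings for Factor 1 = 0.66² + 0.41² + 0.45² + 0.25² + (-0.29)² = 0.4356 + 0.1681 + 0.2025 + 0.0625 + 0.0841 = 0.9528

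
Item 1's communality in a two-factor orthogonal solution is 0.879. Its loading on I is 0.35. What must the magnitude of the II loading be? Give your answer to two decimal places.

Under orthogonal rotation h² = Σλ², so λ_II² = h² − (0.1225) = 0.879 − 0.1225 = 0.7565.
|λ| = √0.7565 = 0.8698.

0.87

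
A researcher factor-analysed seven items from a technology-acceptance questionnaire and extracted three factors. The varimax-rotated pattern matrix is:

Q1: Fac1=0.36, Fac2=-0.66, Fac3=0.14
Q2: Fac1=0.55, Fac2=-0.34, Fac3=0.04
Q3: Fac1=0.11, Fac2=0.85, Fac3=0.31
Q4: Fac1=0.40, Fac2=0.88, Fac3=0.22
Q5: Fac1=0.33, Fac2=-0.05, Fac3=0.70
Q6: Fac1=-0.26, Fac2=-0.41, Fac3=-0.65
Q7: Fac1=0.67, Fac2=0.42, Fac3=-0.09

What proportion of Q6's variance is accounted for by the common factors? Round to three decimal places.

0.658

h² = (-0.26)² + (-0.41)² + (-0.65)² = 0.0676 + 0.1681 + 0.4225 = 0.6582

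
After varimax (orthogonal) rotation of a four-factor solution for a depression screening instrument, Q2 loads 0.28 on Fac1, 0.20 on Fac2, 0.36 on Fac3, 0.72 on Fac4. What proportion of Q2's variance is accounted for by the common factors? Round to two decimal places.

0.77

h² = 0.28² + 0.20² + 0.36² + 0.72² = 0.0784 + 0.0400 + 0.1296 + 0.5184 = 0.7664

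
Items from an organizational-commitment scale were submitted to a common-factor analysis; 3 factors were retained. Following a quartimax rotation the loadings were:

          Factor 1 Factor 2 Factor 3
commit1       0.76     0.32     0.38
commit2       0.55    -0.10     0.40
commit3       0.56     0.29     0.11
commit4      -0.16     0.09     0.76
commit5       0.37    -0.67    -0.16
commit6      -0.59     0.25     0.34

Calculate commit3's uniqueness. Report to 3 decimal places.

h² = 0.56² + 0.29² + 0.11² = 0.3136 + 0.0841 + 0.0121 = 0.4098
Uniqueness u² = 1 − h² = 1 − 0.4098 = 0.5902

0.590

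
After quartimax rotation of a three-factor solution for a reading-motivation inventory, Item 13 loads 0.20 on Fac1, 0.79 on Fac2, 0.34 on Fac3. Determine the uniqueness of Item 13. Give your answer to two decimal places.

h² = 0.20² + 0.79² + 0.34² = 0.0400 + 0.6241 + 0.1156 = 0.7797
Uniqueness u² = 1 − h² = 1 − 0.7797 = 0.2203

0.22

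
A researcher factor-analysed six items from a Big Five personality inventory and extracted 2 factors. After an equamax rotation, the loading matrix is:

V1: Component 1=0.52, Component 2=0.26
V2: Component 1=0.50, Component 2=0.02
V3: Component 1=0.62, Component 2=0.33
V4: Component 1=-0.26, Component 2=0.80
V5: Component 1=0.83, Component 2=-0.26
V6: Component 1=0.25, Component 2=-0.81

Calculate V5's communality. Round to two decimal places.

0.76

h² = 0.83² + (-0.26)² = 0.6889 + 0.0676 = 0.7565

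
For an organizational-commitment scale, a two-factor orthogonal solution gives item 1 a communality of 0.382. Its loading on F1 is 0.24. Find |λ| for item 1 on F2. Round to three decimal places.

Under orthogonal rotation h² = Σλ², so λ_F2² = h² − (0.0576) = 0.382 − 0.0576 = 0.3244.
|λ| = √0.3244 = 0.5696.

0.570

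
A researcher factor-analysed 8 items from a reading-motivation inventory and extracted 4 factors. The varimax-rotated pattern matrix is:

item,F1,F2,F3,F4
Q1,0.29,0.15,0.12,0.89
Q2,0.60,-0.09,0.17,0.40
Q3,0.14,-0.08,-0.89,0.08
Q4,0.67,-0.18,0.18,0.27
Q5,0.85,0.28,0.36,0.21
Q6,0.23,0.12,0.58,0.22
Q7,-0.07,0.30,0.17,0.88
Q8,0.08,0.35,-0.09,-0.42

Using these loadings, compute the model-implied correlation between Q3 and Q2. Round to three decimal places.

r̂ = Σ λ_i·λ_j across factors = (0.14)(0.60) + (-0.08)(-0.09) + (-0.89)(0.17) + (0.08)(0.40)
  = +0.0840 +0.0072 -0.1513 +0.0320 = -0.0281

-0.028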